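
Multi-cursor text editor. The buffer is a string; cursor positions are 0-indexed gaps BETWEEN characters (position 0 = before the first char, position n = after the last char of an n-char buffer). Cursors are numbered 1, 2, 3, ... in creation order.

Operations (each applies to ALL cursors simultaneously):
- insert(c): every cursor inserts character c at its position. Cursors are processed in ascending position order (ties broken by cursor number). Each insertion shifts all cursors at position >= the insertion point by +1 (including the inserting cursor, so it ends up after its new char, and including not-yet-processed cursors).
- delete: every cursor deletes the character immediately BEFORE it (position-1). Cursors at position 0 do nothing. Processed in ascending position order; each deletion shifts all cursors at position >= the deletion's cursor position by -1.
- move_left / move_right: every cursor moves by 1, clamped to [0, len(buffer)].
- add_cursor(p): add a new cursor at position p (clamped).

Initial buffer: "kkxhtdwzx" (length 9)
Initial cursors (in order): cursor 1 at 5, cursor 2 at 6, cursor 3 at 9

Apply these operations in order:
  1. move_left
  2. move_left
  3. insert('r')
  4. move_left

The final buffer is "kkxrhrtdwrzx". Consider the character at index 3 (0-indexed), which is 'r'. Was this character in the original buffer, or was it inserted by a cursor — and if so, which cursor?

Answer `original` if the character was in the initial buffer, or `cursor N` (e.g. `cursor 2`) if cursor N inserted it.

After op 1 (move_left): buffer="kkxhtdwzx" (len 9), cursors c1@4 c2@5 c3@8, authorship .........
After op 2 (move_left): buffer="kkxhtdwzx" (len 9), cursors c1@3 c2@4 c3@7, authorship .........
After op 3 (insert('r')): buffer="kkxrhrtdwrzx" (len 12), cursors c1@4 c2@6 c3@10, authorship ...1.2...3..
After op 4 (move_left): buffer="kkxrhrtdwrzx" (len 12), cursors c1@3 c2@5 c3@9, authorship ...1.2...3..
Authorship (.=original, N=cursor N): . . . 1 . 2 . . . 3 . .
Index 3: author = 1

Answer: cursor 1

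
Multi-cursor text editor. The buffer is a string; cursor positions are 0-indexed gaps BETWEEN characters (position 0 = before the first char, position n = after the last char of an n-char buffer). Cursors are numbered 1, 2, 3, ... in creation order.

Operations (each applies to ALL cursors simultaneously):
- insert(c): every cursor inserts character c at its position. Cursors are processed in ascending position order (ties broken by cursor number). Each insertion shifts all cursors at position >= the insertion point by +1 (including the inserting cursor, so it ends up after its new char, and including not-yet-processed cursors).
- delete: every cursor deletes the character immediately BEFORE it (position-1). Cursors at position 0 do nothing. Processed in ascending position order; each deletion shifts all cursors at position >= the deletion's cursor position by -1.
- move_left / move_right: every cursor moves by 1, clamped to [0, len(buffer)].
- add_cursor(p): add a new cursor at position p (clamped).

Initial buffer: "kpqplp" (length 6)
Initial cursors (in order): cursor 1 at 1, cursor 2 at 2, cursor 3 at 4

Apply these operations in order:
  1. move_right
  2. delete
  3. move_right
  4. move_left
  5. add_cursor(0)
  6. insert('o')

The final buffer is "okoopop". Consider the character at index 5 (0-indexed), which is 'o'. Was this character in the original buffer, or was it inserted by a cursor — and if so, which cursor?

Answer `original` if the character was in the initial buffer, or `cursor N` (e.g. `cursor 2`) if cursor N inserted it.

After op 1 (move_right): buffer="kpqplp" (len 6), cursors c1@2 c2@3 c3@5, authorship ......
After op 2 (delete): buffer="kpp" (len 3), cursors c1@1 c2@1 c3@2, authorship ...
After op 3 (move_right): buffer="kpp" (len 3), cursors c1@2 c2@2 c3@3, authorship ...
After op 4 (move_left): buffer="kpp" (len 3), cursors c1@1 c2@1 c3@2, authorship ...
After op 5 (add_cursor(0)): buffer="kpp" (len 3), cursors c4@0 c1@1 c2@1 c3@2, authorship ...
After op 6 (insert('o')): buffer="okoopop" (len 7), cursors c4@1 c1@4 c2@4 c3@6, authorship 4.12.3.
Authorship (.=original, N=cursor N): 4 . 1 2 . 3 .
Index 5: author = 3

Answer: cursor 3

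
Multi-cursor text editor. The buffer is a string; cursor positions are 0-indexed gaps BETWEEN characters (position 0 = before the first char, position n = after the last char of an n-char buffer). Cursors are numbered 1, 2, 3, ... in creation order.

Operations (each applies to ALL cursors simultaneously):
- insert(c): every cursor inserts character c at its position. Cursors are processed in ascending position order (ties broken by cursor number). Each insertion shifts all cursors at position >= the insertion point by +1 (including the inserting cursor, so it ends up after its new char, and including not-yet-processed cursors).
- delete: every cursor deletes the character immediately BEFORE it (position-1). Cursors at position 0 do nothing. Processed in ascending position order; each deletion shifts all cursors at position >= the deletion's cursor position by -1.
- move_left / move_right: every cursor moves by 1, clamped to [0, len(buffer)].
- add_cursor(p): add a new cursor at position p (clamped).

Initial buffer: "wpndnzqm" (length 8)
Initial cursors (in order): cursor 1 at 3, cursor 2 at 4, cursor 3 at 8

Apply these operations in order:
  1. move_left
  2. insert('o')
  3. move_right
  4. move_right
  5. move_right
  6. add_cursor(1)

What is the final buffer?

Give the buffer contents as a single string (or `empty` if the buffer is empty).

After op 1 (move_left): buffer="wpndnzqm" (len 8), cursors c1@2 c2@3 c3@7, authorship ........
After op 2 (insert('o')): buffer="wponodnzqom" (len 11), cursors c1@3 c2@5 c3@10, authorship ..1.2....3.
After op 3 (move_right): buffer="wponodnzqom" (len 11), cursors c1@4 c2@6 c3@11, authorship ..1.2....3.
After op 4 (move_right): buffer="wponodnzqom" (len 11), cursors c1@5 c2@7 c3@11, authorship ..1.2....3.
After op 5 (move_right): buffer="wponodnzqom" (len 11), cursors c1@6 c2@8 c3@11, authorship ..1.2....3.
After op 6 (add_cursor(1)): buffer="wponodnzqom" (len 11), cursors c4@1 c1@6 c2@8 c3@11, authorship ..1.2....3.

Answer: wponodnzqom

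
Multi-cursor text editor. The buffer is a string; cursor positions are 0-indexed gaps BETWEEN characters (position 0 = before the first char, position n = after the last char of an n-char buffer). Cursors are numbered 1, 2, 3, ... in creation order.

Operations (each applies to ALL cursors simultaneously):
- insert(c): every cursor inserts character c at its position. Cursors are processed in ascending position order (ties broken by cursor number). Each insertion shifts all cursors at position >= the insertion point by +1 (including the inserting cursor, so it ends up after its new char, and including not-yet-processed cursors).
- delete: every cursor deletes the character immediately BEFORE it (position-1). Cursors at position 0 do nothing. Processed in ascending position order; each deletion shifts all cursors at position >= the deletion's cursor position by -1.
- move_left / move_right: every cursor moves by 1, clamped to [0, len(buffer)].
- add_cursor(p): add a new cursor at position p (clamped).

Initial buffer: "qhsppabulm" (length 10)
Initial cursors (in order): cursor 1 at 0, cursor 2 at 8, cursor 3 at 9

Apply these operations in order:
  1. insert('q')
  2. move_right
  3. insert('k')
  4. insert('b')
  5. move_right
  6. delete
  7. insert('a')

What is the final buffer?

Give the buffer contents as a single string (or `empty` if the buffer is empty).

After op 1 (insert('q')): buffer="qqhsppabuqlqm" (len 13), cursors c1@1 c2@10 c3@12, authorship 1........2.3.
After op 2 (move_right): buffer="qqhsppabuqlqm" (len 13), cursors c1@2 c2@11 c3@13, authorship 1........2.3.
After op 3 (insert('k')): buffer="qqkhsppabuqlkqmk" (len 16), cursors c1@3 c2@13 c3@16, authorship 1.1.......2.23.3
After op 4 (insert('b')): buffer="qqkbhsppabuqlkbqmkb" (len 19), cursors c1@4 c2@15 c3@19, authorship 1.11.......2.223.33
After op 5 (move_right): buffer="qqkbhsppabuqlkbqmkb" (len 19), cursors c1@5 c2@16 c3@19, authorship 1.11.......2.223.33
After op 6 (delete): buffer="qqkbsppabuqlkbmk" (len 16), cursors c1@4 c2@14 c3@16, authorship 1.11......2.22.3
After op 7 (insert('a')): buffer="qqkbasppabuqlkbamka" (len 19), cursors c1@5 c2@16 c3@19, authorship 1.111......2.222.33

Answer: qqkbasppabuqlkbamka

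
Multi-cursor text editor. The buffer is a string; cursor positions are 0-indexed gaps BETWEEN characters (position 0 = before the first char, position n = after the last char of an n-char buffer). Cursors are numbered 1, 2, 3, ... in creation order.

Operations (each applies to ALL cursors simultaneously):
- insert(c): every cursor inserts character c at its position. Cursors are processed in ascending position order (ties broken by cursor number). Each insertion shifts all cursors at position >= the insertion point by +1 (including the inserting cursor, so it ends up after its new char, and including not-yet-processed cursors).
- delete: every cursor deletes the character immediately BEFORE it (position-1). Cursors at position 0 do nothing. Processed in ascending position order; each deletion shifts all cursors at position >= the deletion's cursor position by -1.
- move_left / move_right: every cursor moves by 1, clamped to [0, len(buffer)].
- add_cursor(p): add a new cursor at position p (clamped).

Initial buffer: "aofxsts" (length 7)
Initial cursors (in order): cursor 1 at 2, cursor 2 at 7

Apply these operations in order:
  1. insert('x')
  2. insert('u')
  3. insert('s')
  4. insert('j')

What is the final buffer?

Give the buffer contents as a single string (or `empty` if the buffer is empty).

Answer: aoxusjfxstsxusj

Derivation:
After op 1 (insert('x')): buffer="aoxfxstsx" (len 9), cursors c1@3 c2@9, authorship ..1.....2
After op 2 (insert('u')): buffer="aoxufxstsxu" (len 11), cursors c1@4 c2@11, authorship ..11.....22
After op 3 (insert('s')): buffer="aoxusfxstsxus" (len 13), cursors c1@5 c2@13, authorship ..111.....222
After op 4 (insert('j')): buffer="aoxusjfxstsxusj" (len 15), cursors c1@6 c2@15, authorship ..1111.....2222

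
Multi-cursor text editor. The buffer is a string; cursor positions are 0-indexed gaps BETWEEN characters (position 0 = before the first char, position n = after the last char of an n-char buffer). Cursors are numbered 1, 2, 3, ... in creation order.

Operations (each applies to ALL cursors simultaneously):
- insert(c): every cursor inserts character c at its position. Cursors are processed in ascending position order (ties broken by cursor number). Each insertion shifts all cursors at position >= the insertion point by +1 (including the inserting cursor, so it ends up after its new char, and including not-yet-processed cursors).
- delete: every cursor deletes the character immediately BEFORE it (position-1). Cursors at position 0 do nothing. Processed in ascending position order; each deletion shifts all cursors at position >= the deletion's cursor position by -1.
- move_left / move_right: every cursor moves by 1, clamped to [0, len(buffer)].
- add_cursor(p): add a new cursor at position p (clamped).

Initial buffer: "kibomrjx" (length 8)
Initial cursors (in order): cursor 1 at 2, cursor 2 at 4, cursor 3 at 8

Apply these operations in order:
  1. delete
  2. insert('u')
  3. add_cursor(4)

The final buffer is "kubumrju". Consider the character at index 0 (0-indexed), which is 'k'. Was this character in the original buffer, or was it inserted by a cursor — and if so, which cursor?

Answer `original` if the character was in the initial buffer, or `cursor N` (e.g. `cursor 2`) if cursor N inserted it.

Answer: original

Derivation:
After op 1 (delete): buffer="kbmrj" (len 5), cursors c1@1 c2@2 c3@5, authorship .....
After op 2 (insert('u')): buffer="kubumrju" (len 8), cursors c1@2 c2@4 c3@8, authorship .1.2...3
After op 3 (add_cursor(4)): buffer="kubumrju" (len 8), cursors c1@2 c2@4 c4@4 c3@8, authorship .1.2...3
Authorship (.=original, N=cursor N): . 1 . 2 . . . 3
Index 0: author = original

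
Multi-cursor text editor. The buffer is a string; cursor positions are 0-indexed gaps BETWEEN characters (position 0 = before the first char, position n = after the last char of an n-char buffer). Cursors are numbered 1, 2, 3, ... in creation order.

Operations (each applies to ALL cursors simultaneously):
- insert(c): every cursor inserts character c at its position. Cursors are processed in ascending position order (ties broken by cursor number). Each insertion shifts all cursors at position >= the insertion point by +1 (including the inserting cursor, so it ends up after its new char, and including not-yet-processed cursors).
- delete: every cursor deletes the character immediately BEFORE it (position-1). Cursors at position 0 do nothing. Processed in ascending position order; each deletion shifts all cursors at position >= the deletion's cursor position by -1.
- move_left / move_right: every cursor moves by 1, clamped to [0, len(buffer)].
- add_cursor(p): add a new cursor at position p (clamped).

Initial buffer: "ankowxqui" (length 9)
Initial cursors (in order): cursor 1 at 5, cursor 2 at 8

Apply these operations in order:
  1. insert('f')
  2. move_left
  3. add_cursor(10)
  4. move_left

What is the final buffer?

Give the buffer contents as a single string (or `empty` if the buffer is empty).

After op 1 (insert('f')): buffer="ankowfxqufi" (len 11), cursors c1@6 c2@10, authorship .....1...2.
After op 2 (move_left): buffer="ankowfxqufi" (len 11), cursors c1@5 c2@9, authorship .....1...2.
After op 3 (add_cursor(10)): buffer="ankowfxqufi" (len 11), cursors c1@5 c2@9 c3@10, authorship .....1...2.
After op 4 (move_left): buffer="ankowfxqufi" (len 11), cursors c1@4 c2@8 c3@9, authorship .....1...2.

Answer: ankowfxqufi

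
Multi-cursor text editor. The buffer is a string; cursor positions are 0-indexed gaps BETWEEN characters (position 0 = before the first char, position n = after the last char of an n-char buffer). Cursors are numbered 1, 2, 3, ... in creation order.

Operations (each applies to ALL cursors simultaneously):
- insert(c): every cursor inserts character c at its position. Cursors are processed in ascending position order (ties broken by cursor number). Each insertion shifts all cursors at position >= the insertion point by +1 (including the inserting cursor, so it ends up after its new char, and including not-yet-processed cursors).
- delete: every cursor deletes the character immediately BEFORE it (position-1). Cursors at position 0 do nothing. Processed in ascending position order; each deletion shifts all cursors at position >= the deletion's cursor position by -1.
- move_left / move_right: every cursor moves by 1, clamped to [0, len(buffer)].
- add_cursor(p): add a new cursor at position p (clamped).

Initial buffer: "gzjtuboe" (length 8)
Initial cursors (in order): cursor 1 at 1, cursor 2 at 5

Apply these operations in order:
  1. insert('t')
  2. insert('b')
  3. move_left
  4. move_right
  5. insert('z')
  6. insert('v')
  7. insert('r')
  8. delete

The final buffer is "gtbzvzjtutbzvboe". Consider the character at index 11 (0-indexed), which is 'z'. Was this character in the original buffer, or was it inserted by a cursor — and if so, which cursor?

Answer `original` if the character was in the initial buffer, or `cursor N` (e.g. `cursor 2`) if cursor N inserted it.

Answer: cursor 2

Derivation:
After op 1 (insert('t')): buffer="gtzjtutboe" (len 10), cursors c1@2 c2@7, authorship .1....2...
After op 2 (insert('b')): buffer="gtbzjtutbboe" (len 12), cursors c1@3 c2@9, authorship .11....22...
After op 3 (move_left): buffer="gtbzjtutbboe" (len 12), cursors c1@2 c2@8, authorship .11....22...
After op 4 (move_right): buffer="gtbzjtutbboe" (len 12), cursors c1@3 c2@9, authorship .11....22...
After op 5 (insert('z')): buffer="gtbzzjtutbzboe" (len 14), cursors c1@4 c2@11, authorship .111....222...
After op 6 (insert('v')): buffer="gtbzvzjtutbzvboe" (len 16), cursors c1@5 c2@13, authorship .1111....2222...
After op 7 (insert('r')): buffer="gtbzvrzjtutbzvrboe" (len 18), cursors c1@6 c2@15, authorship .11111....22222...
After op 8 (delete): buffer="gtbzvzjtutbzvboe" (len 16), cursors c1@5 c2@13, authorship .1111....2222...
Authorship (.=original, N=cursor N): . 1 1 1 1 . . . . 2 2 2 2 . . .
Index 11: author = 2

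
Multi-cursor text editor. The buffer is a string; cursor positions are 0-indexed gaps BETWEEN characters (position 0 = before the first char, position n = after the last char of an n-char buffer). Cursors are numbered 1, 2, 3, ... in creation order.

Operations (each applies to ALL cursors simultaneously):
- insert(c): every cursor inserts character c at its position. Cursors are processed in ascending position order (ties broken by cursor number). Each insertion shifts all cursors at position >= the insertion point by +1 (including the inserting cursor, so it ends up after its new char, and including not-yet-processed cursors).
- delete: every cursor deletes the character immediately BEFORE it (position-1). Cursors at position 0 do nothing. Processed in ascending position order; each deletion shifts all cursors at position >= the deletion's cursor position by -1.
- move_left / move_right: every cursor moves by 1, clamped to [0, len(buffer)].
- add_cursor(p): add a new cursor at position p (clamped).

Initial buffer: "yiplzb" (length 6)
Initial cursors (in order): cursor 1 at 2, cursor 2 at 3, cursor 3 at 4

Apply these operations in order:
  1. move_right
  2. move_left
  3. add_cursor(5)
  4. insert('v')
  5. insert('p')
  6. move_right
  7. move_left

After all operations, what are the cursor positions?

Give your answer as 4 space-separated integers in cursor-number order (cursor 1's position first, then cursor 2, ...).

After op 1 (move_right): buffer="yiplzb" (len 6), cursors c1@3 c2@4 c3@5, authorship ......
After op 2 (move_left): buffer="yiplzb" (len 6), cursors c1@2 c2@3 c3@4, authorship ......
After op 3 (add_cursor(5)): buffer="yiplzb" (len 6), cursors c1@2 c2@3 c3@4 c4@5, authorship ......
After op 4 (insert('v')): buffer="yivpvlvzvb" (len 10), cursors c1@3 c2@5 c3@7 c4@9, authorship ..1.2.3.4.
After op 5 (insert('p')): buffer="yivppvplvpzvpb" (len 14), cursors c1@4 c2@7 c3@10 c4@13, authorship ..11.22.33.44.
After op 6 (move_right): buffer="yivppvplvpzvpb" (len 14), cursors c1@5 c2@8 c3@11 c4@14, authorship ..11.22.33.44.
After op 7 (move_left): buffer="yivppvplvpzvpb" (len 14), cursors c1@4 c2@7 c3@10 c4@13, authorship ..11.22.33.44.

Answer: 4 7 10 13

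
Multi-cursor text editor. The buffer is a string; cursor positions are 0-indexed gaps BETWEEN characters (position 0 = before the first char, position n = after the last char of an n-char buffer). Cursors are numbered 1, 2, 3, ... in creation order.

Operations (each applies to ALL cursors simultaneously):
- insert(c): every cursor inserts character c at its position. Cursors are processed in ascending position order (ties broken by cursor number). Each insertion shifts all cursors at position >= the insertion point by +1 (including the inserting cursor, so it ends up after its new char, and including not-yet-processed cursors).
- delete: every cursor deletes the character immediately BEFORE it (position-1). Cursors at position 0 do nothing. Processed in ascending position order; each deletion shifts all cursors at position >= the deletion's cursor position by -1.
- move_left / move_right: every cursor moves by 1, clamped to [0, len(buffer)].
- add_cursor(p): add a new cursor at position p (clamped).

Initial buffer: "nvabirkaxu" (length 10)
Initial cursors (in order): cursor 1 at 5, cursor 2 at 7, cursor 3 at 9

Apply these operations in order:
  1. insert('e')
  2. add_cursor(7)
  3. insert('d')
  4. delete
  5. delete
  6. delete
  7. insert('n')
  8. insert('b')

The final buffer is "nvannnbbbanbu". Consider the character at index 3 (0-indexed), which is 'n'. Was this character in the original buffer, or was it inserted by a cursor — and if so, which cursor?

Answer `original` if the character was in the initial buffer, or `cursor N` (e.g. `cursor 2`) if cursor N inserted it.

After op 1 (insert('e')): buffer="nvabierkeaxeu" (len 13), cursors c1@6 c2@9 c3@12, authorship .....1..2..3.
After op 2 (add_cursor(7)): buffer="nvabierkeaxeu" (len 13), cursors c1@6 c4@7 c2@9 c3@12, authorship .....1..2..3.
After op 3 (insert('d')): buffer="nvabiedrdkedaxedu" (len 17), cursors c1@7 c4@9 c2@12 c3@16, authorship .....11.4.22..33.
After op 4 (delete): buffer="nvabierkeaxeu" (len 13), cursors c1@6 c4@7 c2@9 c3@12, authorship .....1..2..3.
After op 5 (delete): buffer="nvabikaxu" (len 9), cursors c1@5 c4@5 c2@6 c3@8, authorship .........
After op 6 (delete): buffer="nvaau" (len 5), cursors c1@3 c2@3 c4@3 c3@4, authorship .....
After op 7 (insert('n')): buffer="nvannnanu" (len 9), cursors c1@6 c2@6 c4@6 c3@8, authorship ...124.3.
After op 8 (insert('b')): buffer="nvannnbbbanbu" (len 13), cursors c1@9 c2@9 c4@9 c3@12, authorship ...124124.33.
Authorship (.=original, N=cursor N): . . . 1 2 4 1 2 4 . 3 3 .
Index 3: author = 1

Answer: cursor 1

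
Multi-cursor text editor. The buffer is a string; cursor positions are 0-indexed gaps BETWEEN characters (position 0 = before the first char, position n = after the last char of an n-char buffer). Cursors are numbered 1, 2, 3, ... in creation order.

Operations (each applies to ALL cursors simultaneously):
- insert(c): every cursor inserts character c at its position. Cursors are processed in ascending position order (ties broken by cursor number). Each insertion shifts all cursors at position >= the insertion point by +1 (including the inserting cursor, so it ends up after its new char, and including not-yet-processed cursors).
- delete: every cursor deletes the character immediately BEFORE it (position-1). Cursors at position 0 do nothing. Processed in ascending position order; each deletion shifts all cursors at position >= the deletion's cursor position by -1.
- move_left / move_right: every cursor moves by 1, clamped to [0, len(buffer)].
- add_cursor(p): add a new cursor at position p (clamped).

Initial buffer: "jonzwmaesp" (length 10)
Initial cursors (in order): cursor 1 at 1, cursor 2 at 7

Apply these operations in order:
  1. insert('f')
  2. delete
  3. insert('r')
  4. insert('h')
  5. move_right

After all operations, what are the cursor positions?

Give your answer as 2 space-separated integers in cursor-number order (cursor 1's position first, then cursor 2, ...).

Answer: 4 12

Derivation:
After op 1 (insert('f')): buffer="jfonzwmafesp" (len 12), cursors c1@2 c2@9, authorship .1......2...
After op 2 (delete): buffer="jonzwmaesp" (len 10), cursors c1@1 c2@7, authorship ..........
After op 3 (insert('r')): buffer="jronzwmaresp" (len 12), cursors c1@2 c2@9, authorship .1......2...
After op 4 (insert('h')): buffer="jrhonzwmarhesp" (len 14), cursors c1@3 c2@11, authorship .11......22...
After op 5 (move_right): buffer="jrhonzwmarhesp" (len 14), cursors c1@4 c2@12, authorship .11......22...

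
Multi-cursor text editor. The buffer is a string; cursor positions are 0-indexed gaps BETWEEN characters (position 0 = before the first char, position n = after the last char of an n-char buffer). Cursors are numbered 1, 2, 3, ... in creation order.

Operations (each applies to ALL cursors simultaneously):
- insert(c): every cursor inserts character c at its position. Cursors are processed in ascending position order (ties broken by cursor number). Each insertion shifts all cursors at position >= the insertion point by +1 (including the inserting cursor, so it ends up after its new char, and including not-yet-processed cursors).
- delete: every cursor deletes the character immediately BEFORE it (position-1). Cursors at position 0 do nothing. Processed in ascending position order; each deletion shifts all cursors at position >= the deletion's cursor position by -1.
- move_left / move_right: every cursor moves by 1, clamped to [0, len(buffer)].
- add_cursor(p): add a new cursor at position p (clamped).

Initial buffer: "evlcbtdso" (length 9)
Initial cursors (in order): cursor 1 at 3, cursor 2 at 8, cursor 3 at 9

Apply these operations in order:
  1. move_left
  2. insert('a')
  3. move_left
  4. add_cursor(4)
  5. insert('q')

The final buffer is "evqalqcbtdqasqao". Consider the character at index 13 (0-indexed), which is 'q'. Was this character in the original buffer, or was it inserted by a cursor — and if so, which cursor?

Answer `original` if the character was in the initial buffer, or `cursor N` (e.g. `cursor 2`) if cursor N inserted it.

After op 1 (move_left): buffer="evlcbtdso" (len 9), cursors c1@2 c2@7 c3@8, authorship .........
After op 2 (insert('a')): buffer="evalcbtdasao" (len 12), cursors c1@3 c2@9 c3@11, authorship ..1.....2.3.
After op 3 (move_left): buffer="evalcbtdasao" (len 12), cursors c1@2 c2@8 c3@10, authorship ..1.....2.3.
After op 4 (add_cursor(4)): buffer="evalcbtdasao" (len 12), cursors c1@2 c4@4 c2@8 c3@10, authorship ..1.....2.3.
After op 5 (insert('q')): buffer="evqalqcbtdqasqao" (len 16), cursors c1@3 c4@6 c2@11 c3@14, authorship ..11.4....22.33.
Authorship (.=original, N=cursor N): . . 1 1 . 4 . . . . 2 2 . 3 3 .
Index 13: author = 3

Answer: cursor 3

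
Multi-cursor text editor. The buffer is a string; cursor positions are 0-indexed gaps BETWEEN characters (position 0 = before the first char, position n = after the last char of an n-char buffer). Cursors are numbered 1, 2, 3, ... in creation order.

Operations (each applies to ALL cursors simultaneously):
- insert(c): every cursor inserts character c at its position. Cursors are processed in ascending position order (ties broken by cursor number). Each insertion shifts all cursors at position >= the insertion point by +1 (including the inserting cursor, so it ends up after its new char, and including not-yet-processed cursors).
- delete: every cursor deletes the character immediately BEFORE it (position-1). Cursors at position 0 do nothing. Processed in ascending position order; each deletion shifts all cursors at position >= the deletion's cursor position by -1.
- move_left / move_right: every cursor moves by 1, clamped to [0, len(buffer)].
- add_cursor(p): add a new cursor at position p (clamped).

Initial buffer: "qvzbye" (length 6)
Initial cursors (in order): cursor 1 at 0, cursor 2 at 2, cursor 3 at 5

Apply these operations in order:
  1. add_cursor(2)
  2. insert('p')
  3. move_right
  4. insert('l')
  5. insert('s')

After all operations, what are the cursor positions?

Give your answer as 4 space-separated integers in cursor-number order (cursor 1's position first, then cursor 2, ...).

Answer: 4 12 18 12

Derivation:
After op 1 (add_cursor(2)): buffer="qvzbye" (len 6), cursors c1@0 c2@2 c4@2 c3@5, authorship ......
After op 2 (insert('p')): buffer="pqvppzbype" (len 10), cursors c1@1 c2@5 c4@5 c3@9, authorship 1..24...3.
After op 3 (move_right): buffer="pqvppzbype" (len 10), cursors c1@2 c2@6 c4@6 c3@10, authorship 1..24...3.
After op 4 (insert('l')): buffer="pqlvppzllbypel" (len 14), cursors c1@3 c2@9 c4@9 c3@14, authorship 1.1.24.24..3.3
After op 5 (insert('s')): buffer="pqlsvppzllssbypels" (len 18), cursors c1@4 c2@12 c4@12 c3@18, authorship 1.11.24.2424..3.33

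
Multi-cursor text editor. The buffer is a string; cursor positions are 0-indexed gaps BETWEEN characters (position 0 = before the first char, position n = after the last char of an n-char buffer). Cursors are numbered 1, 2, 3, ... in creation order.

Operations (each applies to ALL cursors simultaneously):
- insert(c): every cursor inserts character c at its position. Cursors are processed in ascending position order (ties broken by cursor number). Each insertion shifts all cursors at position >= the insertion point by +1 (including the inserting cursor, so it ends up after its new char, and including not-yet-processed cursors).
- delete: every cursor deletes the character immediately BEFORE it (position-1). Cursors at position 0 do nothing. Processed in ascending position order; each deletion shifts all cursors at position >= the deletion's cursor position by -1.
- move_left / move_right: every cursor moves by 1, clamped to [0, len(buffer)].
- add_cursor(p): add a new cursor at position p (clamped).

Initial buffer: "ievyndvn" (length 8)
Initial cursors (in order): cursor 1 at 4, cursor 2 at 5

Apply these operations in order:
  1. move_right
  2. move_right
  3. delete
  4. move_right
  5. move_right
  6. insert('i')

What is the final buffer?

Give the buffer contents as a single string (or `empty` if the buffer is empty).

After op 1 (move_right): buffer="ievyndvn" (len 8), cursors c1@5 c2@6, authorship ........
After op 2 (move_right): buffer="ievyndvn" (len 8), cursors c1@6 c2@7, authorship ........
After op 3 (delete): buffer="ievynn" (len 6), cursors c1@5 c2@5, authorship ......
After op 4 (move_right): buffer="ievynn" (len 6), cursors c1@6 c2@6, authorship ......
After op 5 (move_right): buffer="ievynn" (len 6), cursors c1@6 c2@6, authorship ......
After op 6 (insert('i')): buffer="ievynnii" (len 8), cursors c1@8 c2@8, authorship ......12

Answer: ievynnii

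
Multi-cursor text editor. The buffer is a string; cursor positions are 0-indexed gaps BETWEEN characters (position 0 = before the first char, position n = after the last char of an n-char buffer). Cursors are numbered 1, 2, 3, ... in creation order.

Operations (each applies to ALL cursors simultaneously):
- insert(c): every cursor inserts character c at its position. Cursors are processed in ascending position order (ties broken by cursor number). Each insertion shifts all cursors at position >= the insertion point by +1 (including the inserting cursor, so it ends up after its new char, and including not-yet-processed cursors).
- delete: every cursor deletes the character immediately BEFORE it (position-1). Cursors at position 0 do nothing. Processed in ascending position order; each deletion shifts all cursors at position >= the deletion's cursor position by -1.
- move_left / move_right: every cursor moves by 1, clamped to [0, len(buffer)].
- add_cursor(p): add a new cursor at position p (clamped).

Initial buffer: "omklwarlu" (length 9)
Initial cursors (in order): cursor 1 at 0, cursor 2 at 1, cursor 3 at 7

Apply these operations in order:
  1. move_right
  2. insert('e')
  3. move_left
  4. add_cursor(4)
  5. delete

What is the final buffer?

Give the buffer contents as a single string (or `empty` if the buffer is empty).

After op 1 (move_right): buffer="omklwarlu" (len 9), cursors c1@1 c2@2 c3@8, authorship .........
After op 2 (insert('e')): buffer="oemeklwarleu" (len 12), cursors c1@2 c2@4 c3@11, authorship .1.2......3.
After op 3 (move_left): buffer="oemeklwarleu" (len 12), cursors c1@1 c2@3 c3@10, authorship .1.2......3.
After op 4 (add_cursor(4)): buffer="oemeklwarleu" (len 12), cursors c1@1 c2@3 c4@4 c3@10, authorship .1.2......3.
After op 5 (delete): buffer="eklwareu" (len 8), cursors c1@0 c2@1 c4@1 c3@6, authorship 1.....3.

Answer: eklwareu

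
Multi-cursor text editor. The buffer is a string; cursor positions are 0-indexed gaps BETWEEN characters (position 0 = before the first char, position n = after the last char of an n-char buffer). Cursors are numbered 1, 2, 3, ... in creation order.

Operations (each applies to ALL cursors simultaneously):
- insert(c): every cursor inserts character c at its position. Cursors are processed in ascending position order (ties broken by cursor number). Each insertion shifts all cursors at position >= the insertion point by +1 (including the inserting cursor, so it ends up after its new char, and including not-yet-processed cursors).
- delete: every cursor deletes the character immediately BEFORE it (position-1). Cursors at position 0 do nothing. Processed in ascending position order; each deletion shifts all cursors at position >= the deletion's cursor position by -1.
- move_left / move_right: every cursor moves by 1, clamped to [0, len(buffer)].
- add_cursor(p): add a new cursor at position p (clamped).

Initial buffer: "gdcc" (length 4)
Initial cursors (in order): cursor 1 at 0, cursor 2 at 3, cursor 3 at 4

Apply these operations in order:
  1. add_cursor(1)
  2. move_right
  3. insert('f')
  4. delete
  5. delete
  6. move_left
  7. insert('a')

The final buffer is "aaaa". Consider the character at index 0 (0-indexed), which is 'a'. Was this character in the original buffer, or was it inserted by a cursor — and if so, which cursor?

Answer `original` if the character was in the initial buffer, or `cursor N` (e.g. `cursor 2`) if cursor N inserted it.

After op 1 (add_cursor(1)): buffer="gdcc" (len 4), cursors c1@0 c4@1 c2@3 c3@4, authorship ....
After op 2 (move_right): buffer="gdcc" (len 4), cursors c1@1 c4@2 c2@4 c3@4, authorship ....
After op 3 (insert('f')): buffer="gfdfccff" (len 8), cursors c1@2 c4@4 c2@8 c3@8, authorship .1.4..23
After op 4 (delete): buffer="gdcc" (len 4), cursors c1@1 c4@2 c2@4 c3@4, authorship ....
After op 5 (delete): buffer="" (len 0), cursors c1@0 c2@0 c3@0 c4@0, authorship 
After op 6 (move_left): buffer="" (len 0), cursors c1@0 c2@0 c3@0 c4@0, authorship 
After op 7 (insert('a')): buffer="aaaa" (len 4), cursors c1@4 c2@4 c3@4 c4@4, authorship 1234
Authorship (.=original, N=cursor N): 1 2 3 4
Index 0: author = 1

Answer: cursor 1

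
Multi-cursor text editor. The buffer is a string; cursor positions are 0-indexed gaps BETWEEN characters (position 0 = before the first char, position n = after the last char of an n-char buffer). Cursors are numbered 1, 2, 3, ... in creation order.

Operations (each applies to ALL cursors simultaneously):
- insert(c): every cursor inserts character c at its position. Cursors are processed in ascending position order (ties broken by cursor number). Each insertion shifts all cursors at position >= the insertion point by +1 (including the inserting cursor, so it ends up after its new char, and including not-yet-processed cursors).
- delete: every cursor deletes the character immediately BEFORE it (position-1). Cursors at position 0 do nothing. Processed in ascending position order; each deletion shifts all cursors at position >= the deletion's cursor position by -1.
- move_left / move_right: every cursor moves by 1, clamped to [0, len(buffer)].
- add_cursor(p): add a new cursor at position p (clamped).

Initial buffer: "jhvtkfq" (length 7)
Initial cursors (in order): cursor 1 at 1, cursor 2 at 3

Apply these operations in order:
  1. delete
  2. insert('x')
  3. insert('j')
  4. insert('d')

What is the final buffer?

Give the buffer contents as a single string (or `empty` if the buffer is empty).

After op 1 (delete): buffer="htkfq" (len 5), cursors c1@0 c2@1, authorship .....
After op 2 (insert('x')): buffer="xhxtkfq" (len 7), cursors c1@1 c2@3, authorship 1.2....
After op 3 (insert('j')): buffer="xjhxjtkfq" (len 9), cursors c1@2 c2@5, authorship 11.22....
After op 4 (insert('d')): buffer="xjdhxjdtkfq" (len 11), cursors c1@3 c2@7, authorship 111.222....

Answer: xjdhxjdtkfq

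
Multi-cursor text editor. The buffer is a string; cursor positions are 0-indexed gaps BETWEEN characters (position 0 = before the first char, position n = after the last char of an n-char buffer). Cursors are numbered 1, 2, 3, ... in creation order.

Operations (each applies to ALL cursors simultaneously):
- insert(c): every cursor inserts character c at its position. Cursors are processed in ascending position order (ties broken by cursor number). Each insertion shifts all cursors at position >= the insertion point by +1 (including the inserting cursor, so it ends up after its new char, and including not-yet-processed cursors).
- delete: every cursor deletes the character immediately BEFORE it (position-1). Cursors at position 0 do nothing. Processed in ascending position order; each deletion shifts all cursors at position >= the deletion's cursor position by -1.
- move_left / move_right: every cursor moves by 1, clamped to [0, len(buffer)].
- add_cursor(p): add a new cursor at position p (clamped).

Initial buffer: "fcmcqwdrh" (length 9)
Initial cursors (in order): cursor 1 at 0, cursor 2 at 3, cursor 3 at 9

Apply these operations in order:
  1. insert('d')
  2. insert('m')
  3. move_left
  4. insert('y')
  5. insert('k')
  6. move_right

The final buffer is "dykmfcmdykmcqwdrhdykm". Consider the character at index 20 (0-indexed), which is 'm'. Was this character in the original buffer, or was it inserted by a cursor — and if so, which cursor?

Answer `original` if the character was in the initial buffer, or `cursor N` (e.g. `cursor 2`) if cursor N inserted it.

After op 1 (insert('d')): buffer="dfcmdcqwdrhd" (len 12), cursors c1@1 c2@5 c3@12, authorship 1...2......3
After op 2 (insert('m')): buffer="dmfcmdmcqwdrhdm" (len 15), cursors c1@2 c2@7 c3@15, authorship 11...22......33
After op 3 (move_left): buffer="dmfcmdmcqwdrhdm" (len 15), cursors c1@1 c2@6 c3@14, authorship 11...22......33
After op 4 (insert('y')): buffer="dymfcmdymcqwdrhdym" (len 18), cursors c1@2 c2@8 c3@17, authorship 111...222......333
After op 5 (insert('k')): buffer="dykmfcmdykmcqwdrhdykm" (len 21), cursors c1@3 c2@10 c3@20, authorship 1111...2222......3333
After op 6 (move_right): buffer="dykmfcmdykmcqwdrhdykm" (len 21), cursors c1@4 c2@11 c3@21, authorship 1111...2222......3333
Authorship (.=original, N=cursor N): 1 1 1 1 . . . 2 2 2 2 . . . . . . 3 3 3 3
Index 20: author = 3

Answer: cursor 3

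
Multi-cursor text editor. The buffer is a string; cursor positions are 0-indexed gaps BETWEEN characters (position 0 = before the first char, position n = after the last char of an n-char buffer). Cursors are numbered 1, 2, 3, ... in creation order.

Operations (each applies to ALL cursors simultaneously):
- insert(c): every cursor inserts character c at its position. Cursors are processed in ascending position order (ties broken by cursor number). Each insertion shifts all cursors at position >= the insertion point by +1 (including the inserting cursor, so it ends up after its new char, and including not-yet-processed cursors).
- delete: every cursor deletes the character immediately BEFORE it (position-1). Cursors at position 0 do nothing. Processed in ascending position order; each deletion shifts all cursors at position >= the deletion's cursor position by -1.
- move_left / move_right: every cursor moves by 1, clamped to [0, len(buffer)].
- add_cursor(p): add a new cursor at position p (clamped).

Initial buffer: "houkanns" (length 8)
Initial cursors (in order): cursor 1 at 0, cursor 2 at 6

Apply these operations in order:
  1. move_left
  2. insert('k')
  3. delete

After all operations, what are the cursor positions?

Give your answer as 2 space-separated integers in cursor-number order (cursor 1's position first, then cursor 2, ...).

Answer: 0 5

Derivation:
After op 1 (move_left): buffer="houkanns" (len 8), cursors c1@0 c2@5, authorship ........
After op 2 (insert('k')): buffer="khoukaknns" (len 10), cursors c1@1 c2@7, authorship 1.....2...
After op 3 (delete): buffer="houkanns" (len 8), cursors c1@0 c2@5, authorship ........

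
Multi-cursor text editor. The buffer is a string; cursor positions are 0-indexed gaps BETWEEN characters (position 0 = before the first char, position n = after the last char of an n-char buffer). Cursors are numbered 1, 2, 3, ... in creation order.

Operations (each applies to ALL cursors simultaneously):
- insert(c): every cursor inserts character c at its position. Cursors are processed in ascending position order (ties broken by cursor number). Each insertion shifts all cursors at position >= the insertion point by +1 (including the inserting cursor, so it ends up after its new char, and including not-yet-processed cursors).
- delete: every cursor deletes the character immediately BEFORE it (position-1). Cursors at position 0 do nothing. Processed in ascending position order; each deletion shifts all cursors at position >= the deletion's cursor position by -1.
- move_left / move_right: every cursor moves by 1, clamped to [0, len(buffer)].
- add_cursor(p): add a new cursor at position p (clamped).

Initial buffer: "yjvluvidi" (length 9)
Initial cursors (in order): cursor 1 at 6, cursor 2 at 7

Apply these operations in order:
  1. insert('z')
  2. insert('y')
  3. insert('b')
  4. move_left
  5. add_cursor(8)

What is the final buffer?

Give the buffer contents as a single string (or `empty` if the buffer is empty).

After op 1 (insert('z')): buffer="yjvluvzizdi" (len 11), cursors c1@7 c2@9, authorship ......1.2..
After op 2 (insert('y')): buffer="yjvluvzyizydi" (len 13), cursors c1@8 c2@11, authorship ......11.22..
After op 3 (insert('b')): buffer="yjvluvzybizybdi" (len 15), cursors c1@9 c2@13, authorship ......111.222..
After op 4 (move_left): buffer="yjvluvzybizybdi" (len 15), cursors c1@8 c2@12, authorship ......111.222..
After op 5 (add_cursor(8)): buffer="yjvluvzybizybdi" (len 15), cursors c1@8 c3@8 c2@12, authorship ......111.222..

Answer: yjvluvzybizybdi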